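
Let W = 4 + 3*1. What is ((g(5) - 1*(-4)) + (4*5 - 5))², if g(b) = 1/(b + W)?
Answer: 52441/144 ≈ 364.17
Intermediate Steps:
W = 7 (W = 4 + 3 = 7)
g(b) = 1/(7 + b) (g(b) = 1/(b + 7) = 1/(7 + b))
((g(5) - 1*(-4)) + (4*5 - 5))² = ((1/(7 + 5) - 1*(-4)) + (4*5 - 5))² = ((1/12 + 4) + (20 - 5))² = ((1/12 + 4) + 15)² = (49/12 + 15)² = (229/12)² = 52441/144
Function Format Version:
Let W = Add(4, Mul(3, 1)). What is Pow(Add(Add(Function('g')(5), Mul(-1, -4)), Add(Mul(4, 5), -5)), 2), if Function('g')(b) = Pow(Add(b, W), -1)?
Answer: Rational(52441, 144) ≈ 364.17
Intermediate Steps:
W = 7 (W = Add(4, 3) = 7)
Function('g')(b) = Pow(Add(7, b), -1) (Function('g')(b) = Pow(Add(b, 7), -1) = Pow(Add(7, b), -1))
Pow(Add(Add(Function('g')(5), Mul(-1, -4)), Add(Mul(4, 5), -5)), 2) = Pow(Add(Add(Pow(Add(7, 5), -1), Mul(-1, -4)), Add(Mul(4, 5), -5)), 2) = Pow(Add(Add(Pow(12, -1), 4), Add(20, -5)), 2) = Pow(Add(Add(Rational(1, 12), 4), 15), 2) = Pow(Add(Rational(49, 12), 15), 2) = Pow(Rational(229, 12), 2) = Rational(52441, 144)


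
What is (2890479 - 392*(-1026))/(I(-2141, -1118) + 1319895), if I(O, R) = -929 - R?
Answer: 1097557/440028 ≈ 2.4943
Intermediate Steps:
(2890479 - 392*(-1026))/(I(-2141, -1118) + 1319895) = (2890479 - 392*(-1026))/((-929 - 1*(-1118)) + 1319895) = (2890479 + 402192)/((-929 + 1118) + 1319895) = 3292671/(189 + 1319895) = 3292671/1320084 = 3292671*(1/1320084) = 1097557/440028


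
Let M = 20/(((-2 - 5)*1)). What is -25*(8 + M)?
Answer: -900/7 ≈ -128.57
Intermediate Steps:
M = -20/7 (M = 20/((-7*1)) = 20/(-7) = 20*(-1/7) = -20/7 ≈ -2.8571)
-25*(8 + M) = -25*(8 - 20/7) = -25*36/7 = -1*900/7 = -900/7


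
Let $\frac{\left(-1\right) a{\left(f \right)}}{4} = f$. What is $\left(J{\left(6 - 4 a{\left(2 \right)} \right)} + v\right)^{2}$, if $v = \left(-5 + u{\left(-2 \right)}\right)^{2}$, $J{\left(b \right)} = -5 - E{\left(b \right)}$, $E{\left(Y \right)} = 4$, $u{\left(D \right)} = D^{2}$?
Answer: $64$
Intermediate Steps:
$a{\left(f \right)} = - 4 f$
$J{\left(b \right)} = -9$ ($J{\left(b \right)} = -5 - 4 = -9$)
$v = 1$ ($v = \left(-5 + \left(-2\right)^{2}\right)^{2} = \left(-5 + 4\right)^{2} = \left(-1\right)^{2} = 1$)
$\left(J{\left(6 - 4 a{\left(2 \right)} \right)} + v\right)^{2} = \left(-9 + 1\right)^{2} = \left(-8\right)^{2} = 64$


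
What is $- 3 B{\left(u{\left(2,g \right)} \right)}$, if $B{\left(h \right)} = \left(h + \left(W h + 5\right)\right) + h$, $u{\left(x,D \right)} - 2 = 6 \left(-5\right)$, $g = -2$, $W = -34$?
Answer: $-2703$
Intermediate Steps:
$u{\left(x,D \right)} = -28$ ($u{\left(x,D \right)} = 2 + 6 \left(-5\right) = 2 - 30 = -28$)
$B{\left(h \right)} = 5 - 32 h$ ($B{\left(h \right)} = \left(h - \left(-5 + 34 h\right)\right) + h = \left(5 - 33 h\right) + h = 5 - 32 h$)
$- 3 B{\left(u{\left(2,g \right)} \right)} = - 3 \left(5 - -896\right) = - 3 \left(5 + 896\right) = \left(-3\right) 901 = -2703$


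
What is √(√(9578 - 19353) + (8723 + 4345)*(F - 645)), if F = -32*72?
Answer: √(-38537532 + 5*I*√391) ≈ 0.008 + 6207.9*I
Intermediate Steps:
F = -2304
√(√(9578 - 19353) + (8723 + 4345)*(F - 645)) = √(√(9578 - 19353) + (8723 + 4345)*(-2304 - 645)) = √(√(-9775) + 13068*(-2949)) = √(5*I*√391 - 38537532) = √(-38537532 + 5*I*√391)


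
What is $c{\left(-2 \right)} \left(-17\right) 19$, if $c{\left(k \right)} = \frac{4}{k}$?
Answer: $646$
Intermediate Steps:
$c{\left(-2 \right)} \left(-17\right) 19 = \frac{4}{-2} \left(-17\right) 19 = 4 \left(- \frac{1}{2}\right) \left(-17\right) 19 = \left(-2\right) \left(-17\right) 19 = 34 \cdot 19 = 646$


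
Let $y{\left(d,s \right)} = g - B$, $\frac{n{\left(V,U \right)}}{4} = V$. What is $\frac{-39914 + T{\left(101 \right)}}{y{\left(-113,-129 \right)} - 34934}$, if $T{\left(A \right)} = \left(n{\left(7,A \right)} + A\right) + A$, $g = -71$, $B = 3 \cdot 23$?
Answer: $\frac{19842}{17537} \approx 1.1314$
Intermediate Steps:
$B = 69$
$n{\left(V,U \right)} = 4 V$
$y{\left(d,s \right)} = -140$ ($y{\left(d,s \right)} = -71 - 69 = -140$)
$T{\left(A \right)} = 28 + 2 A$ ($T{\left(A \right)} = \left(4 \cdot 7 + A\right) + A = \left(28 + A\right) + A = 28 + 2 A$)
$\frac{-39914 + T{\left(101 \right)}}{y{\left(-113,-129 \right)} - 34934} = \frac{-39914 + \left(28 + 2 \cdot 101\right)}{-140 - 34934} = \frac{-39914 + \left(28 + 202\right)}{-35074} = \left(-39914 + 230\right) \left(- \frac{1}{35074}\right) = \left(-39684\right) \left(- \frac{1}{35074}\right) = \frac{19842}{17537}$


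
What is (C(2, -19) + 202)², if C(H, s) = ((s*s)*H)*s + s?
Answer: 183196225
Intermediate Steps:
C(H, s) = s + H*s³ (C(H, s) = (s²*H)*s + s = (H*s²)*s + s = H*s³ + s = s + H*s³)
(C(2, -19) + 202)² = ((-19 + 2*(-19)³) + 202)² = ((-19 + 2*(-6859)) + 202)² = ((-19 - 13718) + 202)² = (-13737 + 202)² = (-13535)² = 183196225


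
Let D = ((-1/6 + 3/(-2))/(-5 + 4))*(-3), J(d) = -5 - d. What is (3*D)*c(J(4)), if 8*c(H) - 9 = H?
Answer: 0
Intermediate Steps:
c(H) = 9/8 + H/8
D = -5 (D = ((-1*1/6 + 3*(-1/2))/(-1))*(-3) = ((-1/6 - 3/2)*(-1))*(-3) = -5/3*(-1)*(-3) = (5/3)*(-3) = -5)
(3*D)*c(J(4)) = (3*(-5))*(9/8 + (-5 - 1*4)/8) = -15*(9/8 + (-5 - 4)/8) = -15*(9/8 + (1/8)*(-9)) = -15*(9/8 - 9/8) = -15*0 = 0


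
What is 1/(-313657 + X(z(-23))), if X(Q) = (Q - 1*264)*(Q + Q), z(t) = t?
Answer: -1/300455 ≈ -3.3283e-6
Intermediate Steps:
X(Q) = 2*Q*(-264 + Q) (X(Q) = (Q - 264)*(2*Q) = (-264 + Q)*(2*Q) = 2*Q*(-264 + Q))
1/(-313657 + X(z(-23))) = 1/(-313657 + 2*(-23)*(-264 - 23)) = 1/(-313657 + 2*(-23)*(-287)) = 1/(-313657 + 13202) = 1/(-300455) = -1/300455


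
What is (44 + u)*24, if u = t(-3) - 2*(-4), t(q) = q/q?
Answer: 1272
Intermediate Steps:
t(q) = 1
u = 9 (u = 1 - 2*(-4) = 1 + 8 = 9)
(44 + u)*24 = (44 + 9)*24 = 53*24 = 1272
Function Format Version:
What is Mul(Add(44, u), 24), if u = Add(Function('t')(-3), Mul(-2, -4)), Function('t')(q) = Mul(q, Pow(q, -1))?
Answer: 1272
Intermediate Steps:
Function('t')(q) = 1
u = 9 (u = Add(1, Mul(-2, -4)) = Add(1, 8) = 9)
Mul(Add(44, u), 24) = Mul(Add(44, 9), 24) = Mul(53, 24) = 1272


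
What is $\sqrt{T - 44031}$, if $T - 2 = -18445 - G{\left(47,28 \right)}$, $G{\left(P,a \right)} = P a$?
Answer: $i \sqrt{63790} \approx 252.57 i$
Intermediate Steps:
$T = -19759$ ($T = 2 - \left(18445 + 47 \cdot 28\right) = 2 - 19761 = -19759$)
$\sqrt{T - 44031} = \sqrt{-19759 - 44031} = \sqrt{-63790} = i \sqrt{63790}$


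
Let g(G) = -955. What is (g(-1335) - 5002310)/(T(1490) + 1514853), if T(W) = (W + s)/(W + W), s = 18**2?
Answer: -173368950/52491439 ≈ -3.3028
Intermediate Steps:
s = 324
T(W) = (324 + W)/(2*W) (T(W) = (W + 324)/(W + W) = (324 + W)/((2*W)) = (324 + W)*(1/(2*W)) = (324 + W)/(2*W))
(g(-1335) - 5002310)/(T(1490) + 1514853) = (-955 - 5002310)/((1/2)*(324 + 1490)/1490 + 1514853) = -5003265/((1/2)*(1/1490)*1814 + 1514853) = -5003265/(907/1490 + 1514853) = -5003265/2257131877/1490 = -5003265*1490/2257131877 = -173368950/52491439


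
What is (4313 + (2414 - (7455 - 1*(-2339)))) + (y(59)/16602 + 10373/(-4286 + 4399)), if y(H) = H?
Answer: -5581552529/1876026 ≈ -2975.2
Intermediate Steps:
(4313 + (2414 - (7455 - 1*(-2339)))) + (y(59)/16602 + 10373/(-4286 + 4399)) = (4313 + (2414 - (7455 - 1*(-2339)))) + (59/16602 + 10373/(-4286 + 4399)) = (4313 + (2414 - (7455 + 2339))) + (59*(1/16602) + 10373/113) = (4313 + (2414 - 1*9794)) + (59/16602 + 10373*(1/113)) = (4313 + (2414 - 9794)) + (59/16602 + 10373/113) = (4313 - 7380) + 172219213/1876026 = -3067 + 172219213/1876026 = -5581552529/1876026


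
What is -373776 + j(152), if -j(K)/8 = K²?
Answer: -558608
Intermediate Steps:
j(K) = -8*K²
-373776 + j(152) = -373776 - 8*152² = -373776 - 8*23104 = -373776 - 184832 = -558608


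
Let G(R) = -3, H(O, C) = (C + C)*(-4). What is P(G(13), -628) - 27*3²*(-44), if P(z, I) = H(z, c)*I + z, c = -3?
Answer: -4383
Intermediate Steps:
H(O, C) = -8*C (H(O, C) = (2*C)*(-4) = -8*C)
P(z, I) = z + 24*I (P(z, I) = (-8*(-3))*I + z = 24*I + z = z + 24*I)
P(G(13), -628) - 27*3²*(-44) = (-3 + 24*(-628)) - 27*3²*(-44) = (-3 - 15072) - 27*9*(-44) = -15075 - 243*(-44) = -15075 - 1*(-10692) = -15075 + 10692 = -4383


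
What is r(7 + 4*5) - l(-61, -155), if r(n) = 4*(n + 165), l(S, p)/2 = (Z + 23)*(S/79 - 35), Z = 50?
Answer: 473268/79 ≈ 5990.7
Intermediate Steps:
l(S, p) = -5110 + 146*S/79 (l(S, p) = 2*((50 + 23)*(S/79 - 35)) = 2*(73*(S*(1/79) - 35)) = 2*(73*(S/79 - 35)) = 2*(73*(-35 + S/79)) = 2*(-2555 + 73*S/79) = -5110 + 146*S/79)
r(n) = 660 + 4*n (r(n) = 4*(165 + n) = 660 + 4*n)
r(7 + 4*5) - l(-61, -155) = (660 + 4*(7 + 4*5)) - (-5110 + (146/79)*(-61)) = (660 + 4*(7 + 20)) - (-5110 - 8906/79) = (660 + 4*27) - 1*(-412596/79) = (660 + 108) + 412596/79 = 768 + 412596/79 = 473268/79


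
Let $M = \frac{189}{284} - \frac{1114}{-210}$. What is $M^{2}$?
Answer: $\frac{31695749089}{889232400} \approx 35.644$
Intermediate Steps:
$M = \frac{178033}{29820}$ ($M = 189 \cdot \frac{1}{284} - - \frac{557}{105} = \frac{189}{284} + \frac{557}{105} = \frac{178033}{29820} \approx 5.9703$)
$M^{2} = \left(\frac{178033}{29820}\right)^{2} = \frac{31695749089}{889232400}$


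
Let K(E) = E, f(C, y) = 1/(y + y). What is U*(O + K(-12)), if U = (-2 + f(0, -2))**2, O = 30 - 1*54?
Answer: -729/4 ≈ -182.25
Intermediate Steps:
O = -24 (O = 30 - 54 = -24)
f(C, y) = 1/(2*y)
U = 81/16 (U = (-2 + (1/2)/(-2))**2 = (-2 + (1/2)*(-1/2))**2 = (-2 - 1/4)**2 = (-9/4)**2 = 81/16 ≈ 5.0625)
U*(O + K(-12)) = 81*(-24 - 12)/16 = (81/16)*(-36) = -729/4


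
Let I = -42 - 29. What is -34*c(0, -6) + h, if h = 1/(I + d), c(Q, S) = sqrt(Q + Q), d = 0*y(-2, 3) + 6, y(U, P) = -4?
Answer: -1/65 ≈ -0.015385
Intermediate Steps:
d = 6 (d = 0*(-4) + 6 = 0 + 6 = 6)
I = -71
c(Q, S) = sqrt(2)*sqrt(Q) (c(Q, S) = sqrt(2*Q) = sqrt(2)*sqrt(Q))
h = -1/65 (h = 1/(-71 + 6) = 1/(-65) = -1/65 ≈ -0.015385)
-34*c(0, -6) + h = -34*sqrt(2)*sqrt(0) - 1/65 = -34*sqrt(2)*0 - 1/65 = -34*0 - 1/65 = 0 - 1/65 = -1/65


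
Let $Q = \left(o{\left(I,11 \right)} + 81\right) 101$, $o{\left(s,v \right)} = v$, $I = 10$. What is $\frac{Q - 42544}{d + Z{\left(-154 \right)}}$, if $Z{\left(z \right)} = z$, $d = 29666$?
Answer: $- \frac{489}{434} \approx -1.1267$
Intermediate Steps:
$Q = 9292$ ($Q = \left(11 + 81\right) 101 = 92 \cdot 101 = 9292$)
$\frac{Q - 42544}{d + Z{\left(-154 \right)}} = \frac{9292 - 42544}{29666 - 154} = - \frac{33252}{29512} = \left(-33252\right) \frac{1}{29512} = - \frac{489}{434}$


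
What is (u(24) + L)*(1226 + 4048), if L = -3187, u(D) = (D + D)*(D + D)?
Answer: -4656942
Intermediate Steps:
u(D) = 4*D² (u(D) = (2*D)*(2*D) = 4*D²)
(u(24) + L)*(1226 + 4048) = (4*24² - 3187)*(1226 + 4048) = (4*576 - 3187)*5274 = (2304 - 3187)*5274 = -883*5274 = -4656942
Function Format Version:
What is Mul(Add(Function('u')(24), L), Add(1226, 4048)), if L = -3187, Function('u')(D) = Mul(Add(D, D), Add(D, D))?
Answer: -4656942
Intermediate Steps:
Function('u')(D) = Mul(4, Pow(D, 2)) (Function('u')(D) = Mul(Mul(2, D), Mul(2, D)) = Mul(4, Pow(D, 2)))
Mul(Add(Function('u')(24), L), Add(1226, 4048)) = Mul(Add(Mul(4, Pow(24, 2)), -3187), Add(1226, 4048)) = Mul(Add(Mul(4, 576), -3187), 5274) = Mul(Add(2304, -3187), 5274) = Mul(-883, 5274) = -4656942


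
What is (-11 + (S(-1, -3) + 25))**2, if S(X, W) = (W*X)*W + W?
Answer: 4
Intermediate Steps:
S(X, W) = W + X*W**2 (S(X, W) = X*W**2 + W = W + X*W**2)
(-11 + (S(-1, -3) + 25))**2 = (-11 + (-3*(1 - 3*(-1)) + 25))**2 = (-11 + (-3*(1 + 3) + 25))**2 = (-11 + (-3*4 + 25))**2 = (-11 + (-12 + 25))**2 = (-11 + 13)**2 = 2**2 = 4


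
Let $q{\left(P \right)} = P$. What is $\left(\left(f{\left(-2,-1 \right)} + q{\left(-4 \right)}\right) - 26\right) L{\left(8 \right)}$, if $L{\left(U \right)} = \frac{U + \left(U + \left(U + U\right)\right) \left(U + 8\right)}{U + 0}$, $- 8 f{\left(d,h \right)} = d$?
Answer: $- \frac{5831}{4} \approx -1457.8$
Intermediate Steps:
$f{\left(d,h \right)} = - \frac{d}{8}$
$L{\left(U \right)} = \frac{U + 3 U \left(8 + U\right)}{U}$ ($L{\left(U \right)} = \frac{U + \left(U + 2 U\right) \left(8 + U\right)}{U} = \frac{U + 3 U \left(8 + U\right)}{U}$)
$\left(\left(f{\left(-2,-1 \right)} + q{\left(-4 \right)}\right) - 26\right) L{\left(8 \right)} = \left(\left(\left(- \frac{1}{8}\right) \left(-2\right) - 4\right) - 26\right) \left(25 + 3 \cdot 8\right) = \left(\left(\frac{1}{4} - 4\right) - 26\right) \left(25 + 24\right) = \left(- \frac{15}{4} - 26\right) 49 = \left(- \frac{119}{4}\right) 49 = - \frac{5831}{4}$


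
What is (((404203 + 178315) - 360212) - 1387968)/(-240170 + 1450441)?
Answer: -37602/39041 ≈ -0.96314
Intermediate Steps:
(((404203 + 178315) - 360212) - 1387968)/(-240170 + 1450441) = ((582518 - 360212) - 1387968)/1210271 = (222306 - 1387968)*(1/1210271) = -1165662*1/1210271 = -37602/39041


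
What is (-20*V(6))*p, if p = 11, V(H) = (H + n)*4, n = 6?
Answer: -10560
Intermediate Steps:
V(H) = 24 + 4*H (V(H) = (H + 6)*4 = (6 + H)*4 = 24 + 4*H)
(-20*V(6))*p = -20*(24 + 4*6)*11 = -20*(24 + 24)*11 = -20*48*11 = -960*11 = -10560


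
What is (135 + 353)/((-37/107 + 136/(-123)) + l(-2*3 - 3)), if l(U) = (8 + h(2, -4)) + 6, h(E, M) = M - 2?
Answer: 6422568/86185 ≈ 74.521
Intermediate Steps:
h(E, M) = -2 + M
l(U) = 8 (l(U) = (8 + (-2 - 4)) + 6 = (8 - 6) + 6 = 2 + 6 = 8)
(135 + 353)/((-37/107 + 136/(-123)) + l(-2*3 - 3)) = (135 + 353)/((-37/107 + 136/(-123)) + 8) = 488/((-37*1/107 + 136*(-1/123)) + 8) = 488/((-37/107 - 136/123) + 8) = 488/(-19103/13161 + 8) = 488/(86185/13161) = 488*(13161/86185) = 6422568/86185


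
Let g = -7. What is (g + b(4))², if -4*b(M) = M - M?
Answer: 49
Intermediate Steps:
b(M) = 0 (b(M) = -(M - M)/4 = -¼*0 = 0)
(g + b(4))² = (-7 + 0)² = (-7)² = 49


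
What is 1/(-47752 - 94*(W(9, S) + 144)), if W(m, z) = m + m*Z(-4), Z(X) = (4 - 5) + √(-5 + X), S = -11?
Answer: -326/20014151 + 27*I/40028302 ≈ -1.6288e-5 + 6.7452e-7*I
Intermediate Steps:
Z(X) = -1 + √(-5 + X)
W(m, z) = m + m*(-1 + 3*I) (W(m, z) = m + m*(-1 + √(-5 - 4)) = m + m*(-1 + √(-9)) = m + m*(-1 + 3*I))
1/(-47752 - 94*(W(9, S) + 144)) = 1/(-47752 - 94*(3*I*9 + 144)) = 1/(-47752 - 94*(27*I + 144)) = 1/(-47752 - 94*(144 + 27*I)) = 1/(-47752 + (-13536 - 2538*I)) = 1/(-61288 - 2538*I) = (-61288 + 2538*I)/3762660388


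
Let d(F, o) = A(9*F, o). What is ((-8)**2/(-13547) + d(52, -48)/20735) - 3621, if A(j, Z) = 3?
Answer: -1017129486344/280897045 ≈ -3621.0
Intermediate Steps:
d(F, o) = 3
((-8)**2/(-13547) + d(52, -48)/20735) - 3621 = ((-8)**2/(-13547) + 3/20735) - 3621 = (64*(-1/13547) + 3*(1/20735)) - 3621 = (-64/13547 + 3/20735) - 3621 = -1286399/280897045 - 3621 = -1017129486344/280897045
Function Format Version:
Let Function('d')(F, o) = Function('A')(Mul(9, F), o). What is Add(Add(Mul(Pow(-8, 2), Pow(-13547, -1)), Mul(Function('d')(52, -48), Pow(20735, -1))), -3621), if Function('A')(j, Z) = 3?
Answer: Rational(-1017129486344, 280897045) ≈ -3621.0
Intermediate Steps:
Function('d')(F, o) = 3
Add(Add(Mul(Pow(-8, 2), Pow(-13547, -1)), Mul(Function('d')(52, -48), Pow(20735, -1))), -3621) = Add(Add(Mul(Pow(-8, 2), Pow(-13547, -1)), Mul(3, Pow(20735, -1))), -3621) = Add(Add(Mul(64, Rational(-1, 13547)), Mul(3, Rational(1, 20735))), -3621) = Add(Add(Rational(-64, 13547), Rational(3, 20735)), -3621) = Add(Rational(-1286399, 280897045), -3621) = Rational(-1017129486344, 280897045)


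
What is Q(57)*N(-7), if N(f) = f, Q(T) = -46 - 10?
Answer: 392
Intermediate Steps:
Q(T) = -56
Q(57)*N(-7) = -56*(-7) = 392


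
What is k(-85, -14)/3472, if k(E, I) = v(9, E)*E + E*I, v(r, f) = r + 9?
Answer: -85/868 ≈ -0.097926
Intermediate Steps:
v(r, f) = 9 + r
k(E, I) = 18*E + E*I (k(E, I) = (9 + 9)*E + E*I = 18*E + E*I)
k(-85, -14)/3472 = -85*(18 - 14)/3472 = -85*4*(1/3472) = -340*1/3472 = -85/868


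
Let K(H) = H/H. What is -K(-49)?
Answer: -1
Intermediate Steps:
K(H) = 1
-K(-49) = -1*1 = -1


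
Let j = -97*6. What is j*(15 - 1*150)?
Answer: 78570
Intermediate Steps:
j = -582
j*(15 - 1*150) = -582*(15 - 1*150) = -582*(15 - 150) = -582*(-135) = 78570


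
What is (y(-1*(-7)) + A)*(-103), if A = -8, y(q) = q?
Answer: 103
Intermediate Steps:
(y(-1*(-7)) + A)*(-103) = (-1*(-7) - 8)*(-103) = (7 - 8)*(-103) = -1*(-103) = 103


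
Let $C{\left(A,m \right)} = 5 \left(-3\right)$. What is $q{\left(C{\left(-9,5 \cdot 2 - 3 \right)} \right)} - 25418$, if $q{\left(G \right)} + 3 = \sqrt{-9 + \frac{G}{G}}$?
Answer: $-25421 + 2 i \sqrt{2} \approx -25421.0 + 2.8284 i$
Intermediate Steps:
$C{\left(A,m \right)} = -15$
$q{\left(G \right)} = -3 + 2 i \sqrt{2}$ ($q{\left(G \right)} = -3 + \sqrt{-9 + \frac{G}{G}} = -3 + \sqrt{-9 + 1} = -3 + \sqrt{-8} = -3 + 2 i \sqrt{2}$)
$q{\left(C{\left(-9,5 \cdot 2 - 3 \right)} \right)} - 25418 = \left(-3 + 2 i \sqrt{2}\right) - 25418 = -25421 + 2 i \sqrt{2}$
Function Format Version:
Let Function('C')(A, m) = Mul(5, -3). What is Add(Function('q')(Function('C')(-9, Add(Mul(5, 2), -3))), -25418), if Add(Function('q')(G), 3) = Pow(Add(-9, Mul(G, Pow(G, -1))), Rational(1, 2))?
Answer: Add(-25421, Mul(2, I, Pow(2, Rational(1, 2)))) ≈ Add(-25421., Mul(2.8284, I))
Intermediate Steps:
Function('C')(A, m) = -15
Function('q')(G) = Add(-3, Mul(2, I, Pow(2, Rational(1, 2)))) (Function('q')(G) = Add(-3, Pow(Add(-9, Mul(G, Pow(G, -1))), Rational(1, 2))) = Add(-3, Pow(Add(-9, 1), Rational(1, 2))) = Add(-3, Pow(-8, Rational(1, 2))) = Add(-3, Mul(2, I, Pow(2, Rational(1, 2)))))
Add(Function('q')(Function('C')(-9, Add(Mul(5, 2), -3))), -25418) = Add(Add(-3, Mul(2, I, Pow(2, Rational(1, 2)))), -25418) = Add(-25421, Mul(2, I, Pow(2, Rational(1, 2))))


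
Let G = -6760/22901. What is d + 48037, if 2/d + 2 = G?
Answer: 1262437496/26281 ≈ 48036.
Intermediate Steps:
G = -6760/22901 (G = -6760*1/22901 = -6760/22901 ≈ -0.29518)
d = -22901/26281 (d = 2/(-2 - 6760/22901) = 2/(-52562/22901) = 2*(-22901/52562) = -22901/26281 ≈ -0.87139)
d + 48037 = -22901/26281 + 48037 = 1262437496/26281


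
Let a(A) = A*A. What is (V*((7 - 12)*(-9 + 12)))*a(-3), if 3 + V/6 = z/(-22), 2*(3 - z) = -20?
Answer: 31995/11 ≈ 2908.6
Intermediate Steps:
z = 13 (z = 3 - ½*(-20) = 3 + 10 = 13)
a(A) = A²
V = -237/11 (V = -18 + 6*(13/(-22)) = -18 + 6*(13*(-1/22)) = -18 + 6*(-13/22) = -18 - 39/11 = -237/11 ≈ -21.545)
(V*((7 - 12)*(-9 + 12)))*a(-3) = -237*(7 - 12)*(-9 + 12)/11*(-3)² = -(-1185)*3/11*9 = -237/11*(-15)*9 = (3555/11)*9 = 31995/11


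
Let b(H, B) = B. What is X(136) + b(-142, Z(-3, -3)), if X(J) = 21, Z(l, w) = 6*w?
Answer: 3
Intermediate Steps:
X(136) + b(-142, Z(-3, -3)) = 21 + 6*(-3) = 21 - 18 = 3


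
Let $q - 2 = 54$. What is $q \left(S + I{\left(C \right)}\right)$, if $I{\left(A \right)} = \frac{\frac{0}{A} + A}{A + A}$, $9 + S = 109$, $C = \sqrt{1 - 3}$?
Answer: $5628$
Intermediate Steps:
$C = i \sqrt{2}$ ($C = \sqrt{-2} = i \sqrt{2} \approx 1.4142 i$)
$S = 100$ ($S = -9 + 109 = 100$)
$q = 56$ ($q = 2 + 54 = 56$)
$I{\left(A \right)} = \frac{1}{2}$ ($I{\left(A \right)} = \frac{0 + A}{2 A} = A \frac{1}{2 A} = \frac{1}{2}$)
$q \left(S + I{\left(C \right)}\right) = 56 \left(100 + \frac{1}{2}\right) = 56 \cdot \frac{201}{2} = 5628$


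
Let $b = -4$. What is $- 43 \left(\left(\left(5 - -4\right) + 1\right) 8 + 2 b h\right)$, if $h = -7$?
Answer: $-5848$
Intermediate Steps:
$- 43 \left(\left(\left(5 - -4\right) + 1\right) 8 + 2 b h\right) = - 43 \left(\left(\left(5 - -4\right) + 1\right) 8 + 2 \left(-4\right) \left(-7\right)\right) = - 43 \left(\left(\left(5 + 4\right) + 1\right) 8 - -56\right) = - 43 \left(\left(9 + 1\right) 8 + 56\right) = - 43 \left(10 \cdot 8 + 56\right) = - 43 \left(80 + 56\right) = \left(-43\right) 136 = -5848$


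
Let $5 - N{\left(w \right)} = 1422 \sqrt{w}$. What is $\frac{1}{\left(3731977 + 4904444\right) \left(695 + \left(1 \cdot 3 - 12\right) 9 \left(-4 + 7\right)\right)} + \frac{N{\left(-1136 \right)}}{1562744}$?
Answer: $\frac{4879968551}{1525106206212312} - \frac{711 i \sqrt{71}}{195343} \approx 3.1998 \cdot 10^{-6} - 0.030669 i$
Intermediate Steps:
$N{\left(w \right)} = 5 - 1422 \sqrt{w}$
$\frac{1}{\left(3731977 + 4904444\right) \left(695 + \left(1 \cdot 3 - 12\right) 9 \left(-4 + 7\right)\right)} + \frac{N{\left(-1136 \right)}}{1562744} = \frac{1}{\left(3731977 + 4904444\right) \left(695 + \left(1 \cdot 3 - 12\right) 9 \left(-4 + 7\right)\right)} + \frac{5 - 1422 \sqrt{-1136}}{1562744} = \frac{1}{8636421 \left(695 + \left(3 - 12\right) 9 \cdot 3\right)} + \left(5 - 1422 \cdot 4 i \sqrt{71}\right) \frac{1}{1562744} = \frac{1}{8636421 \left(695 - 243\right)} + \left(5 - 5688 i \sqrt{71}\right) \frac{1}{1562744} = \frac{1}{8636421 \left(695 - 243\right)} + \left(\frac{5}{1562744} - \frac{711 i \sqrt{71}}{195343}\right) = \frac{1}{8636421 \cdot 452} + \left(\frac{5}{1562744} - \frac{711 i \sqrt{71}}{195343}\right) = \frac{1}{8636421} \cdot \frac{1}{452} + \left(\frac{5}{1562744} - \frac{711 i \sqrt{71}}{195343}\right) = \frac{1}{3903662292} + \left(\frac{5}{1562744} - \frac{711 i \sqrt{71}}{195343}\right) = \frac{4879968551}{1525106206212312} - \frac{711 i \sqrt{71}}{195343}$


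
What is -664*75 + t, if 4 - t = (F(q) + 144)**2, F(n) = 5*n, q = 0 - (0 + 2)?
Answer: -67752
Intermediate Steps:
q = -2 (q = 0 - 1*2 = 0 - 2 = -2)
t = -17952 (t = 4 - (5*(-2) + 144)**2 = 4 - (-10 + 144)**2 = 4 - 1*134**2 = 4 - 1*17956 = 4 - 17956 = -17952)
-664*75 + t = -664*75 - 17952 = -49800 - 17952 = -67752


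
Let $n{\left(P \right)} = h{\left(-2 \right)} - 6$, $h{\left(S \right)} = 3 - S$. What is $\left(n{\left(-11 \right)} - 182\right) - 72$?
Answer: $-255$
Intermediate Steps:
$n{\left(P \right)} = -1$ ($n{\left(P \right)} = \left(3 - -2\right) - 6 = \left(3 + 2\right) - 6 = 5 - 6 = -1$)
$\left(n{\left(-11 \right)} - 182\right) - 72 = \left(-1 - 182\right) - 72 = -183 - 72 = -255$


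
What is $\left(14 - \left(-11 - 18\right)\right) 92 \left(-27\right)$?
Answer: $-106812$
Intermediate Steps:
$\left(14 - \left(-11 - 18\right)\right) 92 \left(-27\right) = \left(14 - -29\right) 92 \left(-27\right) = \left(14 + 29\right) 92 \left(-27\right) = 43 \cdot 92 \left(-27\right) = 3956 \left(-27\right) = -106812$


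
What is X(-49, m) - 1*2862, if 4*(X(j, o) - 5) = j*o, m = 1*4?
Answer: -2906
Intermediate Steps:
m = 4
X(j, o) = 5 + j*o/4 (X(j, o) = 5 + (j*o)/4 = 5 + j*o/4)
X(-49, m) - 1*2862 = (5 + (¼)*(-49)*4) - 1*2862 = (5 - 49) - 2862 = -44 - 2862 = -2906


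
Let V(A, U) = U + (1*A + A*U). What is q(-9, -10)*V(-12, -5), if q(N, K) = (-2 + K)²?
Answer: 6192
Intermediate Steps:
V(A, U) = A + U + A*U (V(A, U) = U + (A + A*U) = A + U + A*U)
q(-9, -10)*V(-12, -5) = (-2 - 10)²*(-12 - 5 - 12*(-5)) = (-12)²*(-12 - 5 + 60) = 144*43 = 6192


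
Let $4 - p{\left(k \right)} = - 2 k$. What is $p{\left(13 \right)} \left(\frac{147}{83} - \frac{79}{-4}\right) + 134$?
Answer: $\frac{129419}{166} \approx 779.63$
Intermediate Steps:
$p{\left(k \right)} = 4 + 2 k$ ($p{\left(k \right)} = 4 - - 2 k = 4 + 2 k$)
$p{\left(13 \right)} \left(\frac{147}{83} - \frac{79}{-4}\right) + 134 = \left(4 + 2 \cdot 13\right) \left(\frac{147}{83} - \frac{79}{-4}\right) + 134 = \left(4 + 26\right) \left(147 \cdot \frac{1}{83} - - \frac{79}{4}\right) + 134 = 30 \left(\frac{147}{83} + \frac{79}{4}\right) + 134 = 30 \cdot \frac{7145}{332} + 134 = \frac{107175}{166} + 134 = \frac{129419}{166}$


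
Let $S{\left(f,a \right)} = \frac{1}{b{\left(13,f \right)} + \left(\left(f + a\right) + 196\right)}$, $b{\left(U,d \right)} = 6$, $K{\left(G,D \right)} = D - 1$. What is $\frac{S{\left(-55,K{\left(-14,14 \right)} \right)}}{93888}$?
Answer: $\frac{1}{15022080} \approx 6.6569 \cdot 10^{-8}$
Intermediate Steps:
$K{\left(G,D \right)} = -1 + D$ ($K{\left(G,D \right)} = D - 1 = -1 + D$)
$S{\left(f,a \right)} = \frac{1}{202 + a + f}$ ($S{\left(f,a \right)} = \frac{1}{6 + \left(\left(f + a\right) + 196\right)} = \frac{1}{6 + \left(\left(a + f\right) + 196\right)} = \frac{1}{6 + \left(196 + a + f\right)} = \frac{1}{202 + a + f}$)
$\frac{S{\left(-55,K{\left(-14,14 \right)} \right)}}{93888} = \frac{1}{\left(202 + \left(-1 + 14\right) - 55\right) 93888} = \frac{1}{202 + 13 - 55} \cdot \frac{1}{93888} = \frac{1}{160} \cdot \frac{1}{93888} = \frac{1}{15022080}$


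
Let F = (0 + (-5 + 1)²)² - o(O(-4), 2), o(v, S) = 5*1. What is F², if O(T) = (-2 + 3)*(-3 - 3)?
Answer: 63001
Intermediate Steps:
O(T) = -6 (O(T) = 1*(-6) = -6)
o(v, S) = 5
F = 251 (F = (0 + (-5 + 1)²)² - 1*5 = (0 + (-4)²)² - 5 = (0 + 16)² - 5 = 16² - 5 = 256 - 5 = 251)
F² = 251² = 63001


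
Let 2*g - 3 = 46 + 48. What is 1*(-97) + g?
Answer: -97/2 ≈ -48.500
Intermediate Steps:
g = 97/2 (g = 3/2 + (46 + 48)/2 = 3/2 + (½)*94 = 3/2 + 47 = 97/2 ≈ 48.500)
1*(-97) + g = 1*(-97) + 97/2 = -97 + 97/2 = -97/2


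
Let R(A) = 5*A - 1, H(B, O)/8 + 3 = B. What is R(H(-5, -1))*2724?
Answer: -874404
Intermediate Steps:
H(B, O) = -24 + 8*B
R(A) = -1 + 5*A
R(H(-5, -1))*2724 = (-1 + 5*(-24 + 8*(-5)))*2724 = (-1 + 5*(-24 - 40))*2724 = (-1 + 5*(-64))*2724 = (-1 - 320)*2724 = -321*2724 = -874404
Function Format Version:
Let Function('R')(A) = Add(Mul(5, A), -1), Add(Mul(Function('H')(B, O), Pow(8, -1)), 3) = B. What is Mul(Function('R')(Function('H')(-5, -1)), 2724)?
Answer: -874404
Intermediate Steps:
Function('H')(B, O) = Add(-24, Mul(8, B))
Function('R')(A) = Add(-1, Mul(5, A))
Mul(Function('R')(Function('H')(-5, -1)), 2724) = Mul(Add(-1, Mul(5, Add(-24, Mul(8, -5)))), 2724) = Mul(Add(-1, Mul(5, Add(-24, -40))), 2724) = Mul(Add(-1, Mul(5, -64)), 2724) = Mul(Add(-1, -320), 2724) = Mul(-321, 2724) = -874404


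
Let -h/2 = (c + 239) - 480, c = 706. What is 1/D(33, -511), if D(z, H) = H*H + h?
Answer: 1/260191 ≈ 3.8433e-6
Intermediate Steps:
h = -930 (h = -2*((706 + 239) - 480) = -2*(945 - 480) = -2*465 = -930)
D(z, H) = -930 + H² (D(z, H) = H*H - 930 = H² - 930 = -930 + H²)
1/D(33, -511) = 1/(-930 + (-511)²) = 1/(-930 + 261121) = 1/260191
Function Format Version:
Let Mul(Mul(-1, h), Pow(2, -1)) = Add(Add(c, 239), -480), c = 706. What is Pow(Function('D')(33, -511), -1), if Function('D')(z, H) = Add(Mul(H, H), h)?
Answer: Rational(1, 260191) ≈ 3.8433e-6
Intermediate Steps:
h = -930 (h = Mul(-2, Add(Add(706, 239), -480)) = Mul(-2, Add(945, -480)) = Mul(-2, 465) = -930)
Function('D')(z, H) = Add(-930, Pow(H, 2)) (Function('D')(z, H) = Add(Mul(H, H), -930) = Add(Pow(H, 2), -930) = Add(-930, Pow(H, 2)))
Pow(Function('D')(33, -511), -1) = Pow(Add(-930, Pow(-511, 2)), -1) = Pow(Add(-930, 261121), -1) = Pow(260191, -1) = Rational(1, 260191)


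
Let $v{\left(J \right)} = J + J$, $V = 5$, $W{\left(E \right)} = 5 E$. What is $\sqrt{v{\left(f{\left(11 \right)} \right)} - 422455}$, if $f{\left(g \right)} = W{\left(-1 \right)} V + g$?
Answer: $i \sqrt{422483} \approx 649.99 i$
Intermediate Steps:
$f{\left(g \right)} = -25 + g$ ($f{\left(g \right)} = 5 \left(-1\right) 5 + g = \left(-5\right) 5 + g = -25 + g$)
$v{\left(J \right)} = 2 J$
$\sqrt{v{\left(f{\left(11 \right)} \right)} - 422455} = \sqrt{2 \left(-25 + 11\right) - 422455} = \sqrt{2 \left(-14\right) - 422455} = \sqrt{-28 - 422455} = \sqrt{-422483} = i \sqrt{422483}$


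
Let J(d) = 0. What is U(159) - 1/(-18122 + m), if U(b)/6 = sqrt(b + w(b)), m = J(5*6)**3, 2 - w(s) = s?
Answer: 1/18122 + 6*sqrt(2) ≈ 8.4853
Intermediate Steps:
w(s) = 2 - s
m = 0 (m = 0**3 = 0)
U(b) = 6*sqrt(2) (U(b) = 6*sqrt(b + (2 - b)) = 6*sqrt(2))
U(159) - 1/(-18122 + m) = 6*sqrt(2) - 1/(-18122 + 0) = 6*sqrt(2) - 1/(-18122) = 6*sqrt(2) - 1*(-1/18122) = 6*sqrt(2) + 1/18122 = 1/18122 + 6*sqrt(2)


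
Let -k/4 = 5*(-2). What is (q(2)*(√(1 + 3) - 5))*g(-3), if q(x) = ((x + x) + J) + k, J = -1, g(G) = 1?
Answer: -129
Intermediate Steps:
k = 40 (k = -20*(-2) = -4*(-10) = 40)
q(x) = 39 + 2*x (q(x) = ((x + x) - 1) + 40 = (2*x - 1) + 40 = (-1 + 2*x) + 40 = 39 + 2*x)
(q(2)*(√(1 + 3) - 5))*g(-3) = ((39 + 2*2)*(√(1 + 3) - 5))*1 = ((39 + 4)*(√4 - 5))*1 = (43*(2 - 5))*1 = (43*(-3))*1 = -129*1 = -129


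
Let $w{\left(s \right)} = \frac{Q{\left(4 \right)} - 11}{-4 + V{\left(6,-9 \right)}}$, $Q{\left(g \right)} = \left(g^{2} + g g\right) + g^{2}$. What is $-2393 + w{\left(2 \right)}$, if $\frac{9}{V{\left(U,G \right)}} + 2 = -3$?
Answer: $- \frac{69582}{29} \approx -2399.4$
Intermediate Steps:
$Q{\left(g \right)} = 3 g^{2}$ ($Q{\left(g \right)} = \left(g^{2} + g^{2}\right) + g^{2} = 2 g^{2} + g^{2} = 3 g^{2}$)
$V{\left(U,G \right)} = - \frac{9}{5}$ ($V{\left(U,G \right)} = \frac{9}{-2 - 3} = \frac{9}{-5} = 9 \left(- \frac{1}{5}\right) = - \frac{9}{5}$)
$w{\left(s \right)} = - \frac{185}{29}$ ($w{\left(s \right)} = \frac{3 \cdot 4^{2} - 11}{-4 - \frac{9}{5}} = \frac{3 \cdot 16 - 11}{- \frac{29}{5}} = \left(48 - 11\right) \left(- \frac{5}{29}\right) = 37 \left(- \frac{5}{29}\right) = - \frac{185}{29}$)
$-2393 + w{\left(2 \right)} = -2393 - \frac{185}{29} = - \frac{69582}{29}$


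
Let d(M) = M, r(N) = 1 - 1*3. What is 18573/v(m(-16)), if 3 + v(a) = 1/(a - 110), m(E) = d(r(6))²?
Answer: -1968738/319 ≈ -6171.6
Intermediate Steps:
r(N) = -2 (r(N) = 1 - 3 = -2)
m(E) = 4 (m(E) = (-2)² = 4)
v(a) = -3 + 1/(-110 + a) (v(a) = -3 + 1/(a - 110) = -3 + 1/(-110 + a))
18573/v(m(-16)) = 18573/(((331 - 3*4)/(-110 + 4))) = 18573/(((331 - 12)/(-106))) = 18573/((-1/106*319)) = 18573/(-319/106) = 18573*(-106/319) = -1968738/319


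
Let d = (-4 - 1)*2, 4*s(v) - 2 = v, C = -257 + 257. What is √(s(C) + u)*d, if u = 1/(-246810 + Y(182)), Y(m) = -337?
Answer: -5*√122162290630/247147 ≈ -7.0710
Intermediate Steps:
C = 0
s(v) = ½ + v/4
d = -10 (d = -5*2 = -10)
u = -1/247147 (u = 1/(-246810 - 337) = 1/(-247147) = -1/247147 ≈ -4.0462e-6)
√(s(C) + u)*d = √((½ + (¼)*0) - 1/247147)*(-10) = √((½ + 0) - 1/247147)*(-10) = √(½ - 1/247147)*(-10) = √(247145/494294)*(-10) = (√122162290630/494294)*(-10) = -5*√122162290630/247147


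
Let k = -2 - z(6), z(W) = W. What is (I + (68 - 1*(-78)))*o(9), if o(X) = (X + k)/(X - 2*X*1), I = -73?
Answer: -73/9 ≈ -8.1111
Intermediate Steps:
k = -8 (k = -2 - 1*6 = -2 - 6 = -8)
o(X) = -(-8 + X)/X (o(X) = (X - 8)/(X - 2*X*1) = (-8 + X)/(X - 2*X) = (-8 + X)/((-X)) = (-8 + X)*(-1/X) = -(-8 + X)/X)
(I + (68 - 1*(-78)))*o(9) = (-73 + (68 - 1*(-78)))*((8 - 1*9)/9) = (-73 + (68 + 78))*((8 - 9)/9) = (-73 + 146)*((1/9)*(-1)) = 73*(-1/9) = -73/9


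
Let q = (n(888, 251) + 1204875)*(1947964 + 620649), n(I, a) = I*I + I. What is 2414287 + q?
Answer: 5122605300478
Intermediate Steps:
n(I, a) = I + I² (n(I, a) = I² + I = I + I²)
q = 5122602886191 (q = (888*(1 + 888) + 1204875)*(1947964 + 620649) = (888*889 + 1204875)*2568613 = (789432 + 1204875)*2568613 = 1994307*2568613 = 5122602886191)
2414287 + q = 2414287 + 5122602886191 = 5122605300478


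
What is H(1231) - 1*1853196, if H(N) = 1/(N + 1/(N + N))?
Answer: -5616523738246/3030723 ≈ -1.8532e+6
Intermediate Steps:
H(N) = 1/(N + 1/(2*N))
H(1231) - 1*1853196 = 2*1231/(1 + 2*1231²) - 1*1853196 = 2*1231/(1 + 2*1515361) - 1853196 = 2*1231/(1 + 3030722) - 1853196 = 2*1231/3030723 - 1853196 = 2*1231*(1/3030723) - 1853196 = 2462/3030723 - 1853196 = -5616523738246/3030723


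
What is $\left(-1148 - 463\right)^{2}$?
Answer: $2595321$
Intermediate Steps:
$\left(-1148 - 463\right)^{2} = \left(-1611\right)^{2} = 2595321$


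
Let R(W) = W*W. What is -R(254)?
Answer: -64516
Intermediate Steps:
R(W) = W²
-R(254) = -1*254² = -1*64516 = -64516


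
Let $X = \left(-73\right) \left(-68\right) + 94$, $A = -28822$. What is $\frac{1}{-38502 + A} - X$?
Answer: $- \frac{340524793}{67324} \approx -5058.0$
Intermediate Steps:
$X = 5058$ ($X = 4964 + 94 = 5058$)
$\frac{1}{-38502 + A} - X = \frac{1}{-38502 - 28822} - 5058 = \frac{1}{-67324} - 5058 = - \frac{1}{67324} - 5058 = - \frac{340524793}{67324}$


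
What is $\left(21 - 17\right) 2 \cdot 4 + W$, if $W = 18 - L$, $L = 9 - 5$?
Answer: $46$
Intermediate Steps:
$L = 4$ ($L = 9 - 5 = 4$)
$W = 14$ ($W = 18 - 4 = 14$)
$\left(21 - 17\right) 2 \cdot 4 + W = \left(21 - 17\right) 2 \cdot 4 + 14 = \left(21 - 17\right) 8 + 14 = 4 \cdot 8 + 14 = 32 + 14 = 46$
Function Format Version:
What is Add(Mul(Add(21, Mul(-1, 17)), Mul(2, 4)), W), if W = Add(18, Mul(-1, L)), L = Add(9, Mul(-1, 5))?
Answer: 46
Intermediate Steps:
L = 4 (L = Add(9, -5) = 4)
W = 14 (W = Add(18, Mul(-1, 4)) = Add(18, -4) = 14)
Add(Mul(Add(21, Mul(-1, 17)), Mul(2, 4)), W) = Add(Mul(Add(21, Mul(-1, 17)), Mul(2, 4)), 14) = Add(Mul(Add(21, -17), 8), 14) = Add(Mul(4, 8), 14) = Add(32, 14) = 46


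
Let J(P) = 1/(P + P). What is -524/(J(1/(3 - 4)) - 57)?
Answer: 1048/115 ≈ 9.1130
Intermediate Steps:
J(P) = 1/(2*P)
-524/(J(1/(3 - 4)) - 57) = -524/(1/(2*(1/(3 - 4))) - 57) = -524/(1/(2*(1/(-1))) - 57) = -524/((1/2)/(-1) - 57) = -524/((1/2)*(-1) - 57) = -524/(-1/2 - 57) = -524/(-115/2) = -524*(-2/115) = 1048/115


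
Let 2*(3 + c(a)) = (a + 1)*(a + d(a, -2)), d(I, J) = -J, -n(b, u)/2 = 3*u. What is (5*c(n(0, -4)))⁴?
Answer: 6718982410000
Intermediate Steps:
n(b, u) = -6*u
c(a) = -3 + (1 + a)*(2 + a)/2 (c(a) = -3 + ((a + 1)*(a - 1*(-2)))/2 = -3 + ((1 + a)*(a + 2))/2 = -3 + ((1 + a)*(2 + a))/2 = -3 + (1 + a)*(2 + a)/2)
(5*c(n(0, -4)))⁴ = (5*(-2 + (-6*(-4))²/2 + 3*(-6*(-4))/2))⁴ = (5*(-2 + (½)*24² + (3/2)*24))⁴ = (5*(-2 + (½)*576 + 36))⁴ = (5*(-2 + 288 + 36))⁴ = (5*322)⁴ = 1610⁴ = 6718982410000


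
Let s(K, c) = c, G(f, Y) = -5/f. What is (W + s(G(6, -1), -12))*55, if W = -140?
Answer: -8360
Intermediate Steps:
(W + s(G(6, -1), -12))*55 = (-140 - 12)*55 = -152*55 = -8360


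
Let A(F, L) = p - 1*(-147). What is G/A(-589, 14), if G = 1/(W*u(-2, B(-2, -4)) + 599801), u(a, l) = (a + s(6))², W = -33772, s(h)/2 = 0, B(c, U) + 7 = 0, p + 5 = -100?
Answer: 1/19517946 ≈ 5.1235e-8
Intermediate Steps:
p = -105 (p = -5 - 100 = -105)
B(c, U) = -7 (B(c, U) = -7 + 0 = -7)
s(h) = 0 (s(h) = 2*0 = 0)
A(F, L) = 42 (A(F, L) = -105 - 1*(-147) = -105 + 147 = 42)
u(a, l) = a² (u(a, l) = (a + 0)² = a²)
G = 1/464713 (G = 1/(-33772*(-2)² + 599801) = 1/(-33772*4 + 599801) = 1/(-135088 + 599801) = 1/464713 ≈ 2.1519e-6)
G/A(-589, 14) = (1/464713)/42 = (1/464713)*(1/42) = 1/19517946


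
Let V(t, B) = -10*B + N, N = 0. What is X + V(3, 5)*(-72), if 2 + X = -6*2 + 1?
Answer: 3587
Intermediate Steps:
V(t, B) = -10*B (V(t, B) = -10*B + 0 = -10*B)
X = -13 (X = -2 + (-6*2 + 1) = -2 + (-12 + 1) = -2 - 11 = -13)
X + V(3, 5)*(-72) = -13 - 10*5*(-72) = -13 - 50*(-72) = -13 + 3600 = 3587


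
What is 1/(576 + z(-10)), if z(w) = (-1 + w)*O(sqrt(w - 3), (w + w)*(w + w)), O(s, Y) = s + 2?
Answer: 554/308489 + 11*I*sqrt(13)/308489 ≈ 0.0017959 + 0.00012857*I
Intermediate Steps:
O(s, Y) = 2 + s
z(w) = (-1 + w)*(2 + sqrt(-3 + w)) (z(w) = (-1 + w)*(2 + sqrt(w - 3)) = (-1 + w)*(2 + sqrt(-3 + w)))
1/(576 + z(-10)) = 1/(576 + (-1 - 10)*(2 + sqrt(-3 - 10))) = 1/(576 - 11*(2 + sqrt(-13))) = 1/(576 - 11*(2 + I*sqrt(13))) = 1/(576 + (-22 - 11*I*sqrt(13))) = 1/(554 - 11*I*sqrt(13))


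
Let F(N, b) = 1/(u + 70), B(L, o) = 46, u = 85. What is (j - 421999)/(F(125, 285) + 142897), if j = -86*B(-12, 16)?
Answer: -22007675/7383012 ≈ -2.9809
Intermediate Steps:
j = -3956 (j = -86*46 = -3956)
F(N, b) = 1/155 (F(N, b) = 1/(85 + 70) = 1/155)
(j - 421999)/(F(125, 285) + 142897) = (-3956 - 421999)/(1/155 + 142897) = -425955/22149036/155 = -425955*155/22149036 = -22007675/7383012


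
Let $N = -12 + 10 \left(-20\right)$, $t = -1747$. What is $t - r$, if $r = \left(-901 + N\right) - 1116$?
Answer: $482$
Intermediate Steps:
$N = -212$ ($N = -12 - 200 = -212$)
$r = -2229$ ($r = \left(-901 - 212\right) - 1116 = -1113 - 1116 = -2229$)
$t - r = -1747 - -2229 = -1747 + 2229 = 482$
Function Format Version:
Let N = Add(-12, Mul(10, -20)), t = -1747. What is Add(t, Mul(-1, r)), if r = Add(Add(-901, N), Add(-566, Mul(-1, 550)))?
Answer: 482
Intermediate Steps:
N = -212 (N = Add(-12, -200) = -212)
r = -2229 (r = Add(Add(-901, -212), Add(-566, Mul(-1, 550))) = Add(-1113, Add(-566, -550)) = Add(-1113, -1116) = -2229)
Add(t, Mul(-1, r)) = Add(-1747, Mul(-1, -2229)) = Add(-1747, 2229) = 482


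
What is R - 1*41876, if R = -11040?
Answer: -52916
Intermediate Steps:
R - 1*41876 = -11040 - 1*41876 = -11040 - 41876 = -52916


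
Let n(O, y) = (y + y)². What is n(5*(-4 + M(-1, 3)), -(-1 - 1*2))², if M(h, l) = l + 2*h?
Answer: 1296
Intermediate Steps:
n(O, y) = 4*y² (n(O, y) = (2*y)² = 4*y²)
n(5*(-4 + M(-1, 3)), -(-1 - 1*2))² = (4*(-(-1 - 1*2))²)² = (4*(-(-1 - 2))²)² = (4*(-1*(-3))²)² = (4*3²)² = (4*9)² = 36² = 1296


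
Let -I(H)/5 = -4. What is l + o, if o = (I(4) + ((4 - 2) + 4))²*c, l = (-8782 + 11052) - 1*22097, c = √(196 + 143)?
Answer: -19827 + 676*√339 ≈ -7380.5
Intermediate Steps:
I(H) = 20 (I(H) = -5*(-4) = 20)
c = √339 ≈ 18.412
l = -19827 (l = 2270 - 22097 = -19827)
o = 676*√339 (o = (20 + ((4 - 2) + 4))²*√339 = (20 + (2 + 4))²*√339 = (20 + 6)²*√339 = 26²*√339 = 676*√339 ≈ 12446.)
l + o = -19827 + 676*√339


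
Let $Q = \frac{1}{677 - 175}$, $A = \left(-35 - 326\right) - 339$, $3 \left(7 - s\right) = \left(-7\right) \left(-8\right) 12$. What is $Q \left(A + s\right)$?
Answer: $- \frac{917}{502} \approx -1.8267$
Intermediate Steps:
$s = -217$ ($s = 7 - \frac{\left(-7\right) \left(-8\right) 12}{3} = 7 - \frac{56 \cdot 12}{3} = 7 - 224 = -217$)
$A = -700$ ($A = -361 - 339 = -700$)
$Q = \frac{1}{502} \approx 0.001992$
$Q \left(A + s\right) = \frac{-700 - 217}{502} = \frac{1}{502} \left(-917\right) = - \frac{917}{502}$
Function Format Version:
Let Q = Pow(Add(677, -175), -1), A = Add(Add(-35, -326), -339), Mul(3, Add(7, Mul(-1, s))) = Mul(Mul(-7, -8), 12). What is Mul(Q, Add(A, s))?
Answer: Rational(-917, 502) ≈ -1.8267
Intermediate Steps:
s = -217 (s = Add(7, Mul(Rational(-1, 3), Mul(Mul(-7, -8), 12))) = Add(7, Mul(Rational(-1, 3), Mul(56, 12))) = Add(7, Mul(Rational(-1, 3), 672)) = Add(7, -224) = -217)
A = -700 (A = Add(-361, -339) = -700)
Q = Rational(1, 502) (Q = Pow(502, -1) = Rational(1, 502) ≈ 0.0019920)
Mul(Q, Add(A, s)) = Mul(Rational(1, 502), Add(-700, -217)) = Mul(Rational(1, 502), -917) = Rational(-917, 502)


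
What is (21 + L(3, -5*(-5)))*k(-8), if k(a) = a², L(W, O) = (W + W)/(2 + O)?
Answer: 12224/9 ≈ 1358.2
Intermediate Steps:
L(W, O) = 2*W/(2 + O) (L(W, O) = (2*W)/(2 + O) = 2*W/(2 + O))
(21 + L(3, -5*(-5)))*k(-8) = (21 + 2*3/(2 - 5*(-5)))*(-8)² = (21 + 2*3/(2 + 25))*64 = (21 + 2*3/27)*64 = (21 + 2*3*(1/27))*64 = (21 + 2/9)*64 = (191/9)*64 = 12224/9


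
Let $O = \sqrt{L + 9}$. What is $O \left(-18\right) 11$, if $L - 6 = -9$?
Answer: $- 198 \sqrt{6} \approx -485.0$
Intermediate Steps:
$L = -3$ ($L = 6 - 9 = -3$)
$O = \sqrt{6}$ ($O = \sqrt{-3 + 9} = \sqrt{6} \approx 2.4495$)
$O \left(-18\right) 11 = \sqrt{6} \left(-18\right) 11 = - 18 \sqrt{6} \cdot 11 = - 198 \sqrt{6}$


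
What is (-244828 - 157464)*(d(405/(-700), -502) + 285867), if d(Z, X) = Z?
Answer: -4025062104327/35 ≈ -1.1500e+11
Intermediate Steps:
(-244828 - 157464)*(d(405/(-700), -502) + 285867) = (-244828 - 157464)*(405/(-700) + 285867) = -402292*(405*(-1/700) + 285867) = -402292*(-81/140 + 285867) = -402292*40021299/140 = -4025062104327/35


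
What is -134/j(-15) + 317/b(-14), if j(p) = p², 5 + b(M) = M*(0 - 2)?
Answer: 68243/5175 ≈ 13.187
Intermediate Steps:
b(M) = -5 - 2*M (b(M) = -5 + M*(0 - 2) = -5 + M*(-2) = -5 - 2*M)
-134/j(-15) + 317/b(-14) = -134/((-15)²) + 317/(-5 - 2*(-14)) = -134/225 + 317/(-5 + 28) = -134*1/225 + 317/23 = -134/225 + 317*(1/23) = -134/225 + 317/23 = 68243/5175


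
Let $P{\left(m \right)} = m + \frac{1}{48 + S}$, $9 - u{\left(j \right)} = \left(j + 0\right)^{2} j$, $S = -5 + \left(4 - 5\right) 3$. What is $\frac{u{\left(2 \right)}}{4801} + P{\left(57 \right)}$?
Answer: $\frac{10951121}{192040} \approx 57.025$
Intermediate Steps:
$S = -8$ ($S = -5 + \left(4 - 5\right) 3 = -5 - 3 = -8$)
$u{\left(j \right)} = 9 - j^{3}$ ($u{\left(j \right)} = 9 - \left(j + 0\right)^{2} j = 9 - j^{2} j = 9 - j^{3}$)
$P{\left(m \right)} = \frac{1}{40} + m$ ($P{\left(m \right)} = m + \frac{1}{48 - 8} = m + \frac{1}{40} = \frac{1}{40} + m$)
$\frac{u{\left(2 \right)}}{4801} + P{\left(57 \right)} = \frac{9 - 2^{3}}{4801} + \left(\frac{1}{40} + 57\right) = \left(9 - 8\right) \frac{1}{4801} + \frac{2281}{40} = 1 \cdot \frac{1}{4801} + \frac{2281}{40} = \frac{1}{4801} + \frac{2281}{40} = \frac{10951121}{192040}$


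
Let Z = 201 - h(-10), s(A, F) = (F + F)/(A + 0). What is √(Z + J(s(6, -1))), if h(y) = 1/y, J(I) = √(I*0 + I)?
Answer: √(180990 + 300*I*√3)/30 ≈ 14.181 + 0.020356*I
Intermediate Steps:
s(A, F) = 2*F/A (s(A, F) = (2*F)/A = 2*F/A)
J(I) = √I (J(I) = √(0 + I) = √I)
Z = 2011/10 (Z = 201 - 1/(-10) = 201 - 1*(-⅒) = 201 + ⅒ = 2011/10 ≈ 201.10)
√(Z + J(s(6, -1))) = √(2011/10 + √(2*(-1)/6)) = √(2011/10 + √(2*(-1)*(⅙))) = √(2011/10 + √(-⅓)) = √(2011/10 + I*√3/3)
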